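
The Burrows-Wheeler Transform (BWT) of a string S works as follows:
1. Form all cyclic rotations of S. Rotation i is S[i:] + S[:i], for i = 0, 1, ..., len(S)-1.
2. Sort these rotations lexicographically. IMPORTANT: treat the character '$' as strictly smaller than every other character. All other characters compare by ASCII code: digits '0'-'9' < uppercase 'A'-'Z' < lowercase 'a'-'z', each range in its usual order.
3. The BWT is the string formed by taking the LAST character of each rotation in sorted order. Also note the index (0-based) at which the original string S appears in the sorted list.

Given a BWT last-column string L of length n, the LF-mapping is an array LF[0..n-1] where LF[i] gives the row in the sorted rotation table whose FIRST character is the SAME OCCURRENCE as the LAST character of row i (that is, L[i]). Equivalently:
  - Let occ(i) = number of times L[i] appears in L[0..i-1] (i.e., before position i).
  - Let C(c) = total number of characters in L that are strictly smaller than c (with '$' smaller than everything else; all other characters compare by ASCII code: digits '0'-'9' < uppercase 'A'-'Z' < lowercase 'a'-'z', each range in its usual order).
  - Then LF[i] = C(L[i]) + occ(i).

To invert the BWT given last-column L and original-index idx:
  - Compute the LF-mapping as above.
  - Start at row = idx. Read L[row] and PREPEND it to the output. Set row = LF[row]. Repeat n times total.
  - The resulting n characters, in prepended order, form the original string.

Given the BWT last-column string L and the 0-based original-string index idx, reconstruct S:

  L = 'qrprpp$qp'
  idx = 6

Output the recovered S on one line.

Answer: qrppprpq$

Derivation:
LF mapping: 5 7 1 8 2 3 0 6 4
Walk LF starting at row 6, prepending L[row]:
  step 1: row=6, L[6]='$', prepend. Next row=LF[6]=0
  step 2: row=0, L[0]='q', prepend. Next row=LF[0]=5
  step 3: row=5, L[5]='p', prepend. Next row=LF[5]=3
  step 4: row=3, L[3]='r', prepend. Next row=LF[3]=8
  step 5: row=8, L[8]='p', prepend. Next row=LF[8]=4
  step 6: row=4, L[4]='p', prepend. Next row=LF[4]=2
  step 7: row=2, L[2]='p', prepend. Next row=LF[2]=1
  step 8: row=1, L[1]='r', prepend. Next row=LF[1]=7
  step 9: row=7, L[7]='q', prepend. Next row=LF[7]=6
Reversed output: qrppprpq$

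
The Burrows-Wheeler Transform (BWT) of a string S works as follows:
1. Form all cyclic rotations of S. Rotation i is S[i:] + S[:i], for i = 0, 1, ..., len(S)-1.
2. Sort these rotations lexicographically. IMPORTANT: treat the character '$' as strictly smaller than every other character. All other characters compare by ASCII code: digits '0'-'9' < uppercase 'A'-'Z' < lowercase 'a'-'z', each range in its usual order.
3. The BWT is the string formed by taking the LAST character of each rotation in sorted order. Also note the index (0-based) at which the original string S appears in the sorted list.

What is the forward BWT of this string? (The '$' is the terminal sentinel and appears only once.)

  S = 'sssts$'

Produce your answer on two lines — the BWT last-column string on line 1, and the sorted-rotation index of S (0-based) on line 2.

Answer: st$sss
2

Derivation:
All 6 rotations (rotation i = S[i:]+S[:i]):
  rot[0] = sssts$
  rot[1] = ssts$s
  rot[2] = sts$ss
  rot[3] = ts$sss
  rot[4] = s$ssst
  rot[5] = $sssts
Sorted (with $ < everything):
  sorted[0] = $sssts  (last char: 's')
  sorted[1] = s$ssst  (last char: 't')
  sorted[2] = sssts$  (last char: '$')
  sorted[3] = ssts$s  (last char: 's')
  sorted[4] = sts$ss  (last char: 's')
  sorted[5] = ts$sss  (last char: 's')
Last column: st$sss
Original string S is at sorted index 2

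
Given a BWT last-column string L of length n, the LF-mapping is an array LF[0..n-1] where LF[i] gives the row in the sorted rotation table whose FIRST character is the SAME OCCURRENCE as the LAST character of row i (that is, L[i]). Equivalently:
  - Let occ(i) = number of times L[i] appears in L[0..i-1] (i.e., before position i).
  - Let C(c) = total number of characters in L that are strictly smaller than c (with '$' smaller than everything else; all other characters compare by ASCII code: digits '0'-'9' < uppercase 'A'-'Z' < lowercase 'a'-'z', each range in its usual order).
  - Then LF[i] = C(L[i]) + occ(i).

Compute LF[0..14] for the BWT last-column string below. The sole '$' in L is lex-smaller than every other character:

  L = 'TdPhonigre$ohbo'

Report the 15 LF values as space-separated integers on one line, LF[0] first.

Answer: 2 4 1 7 11 10 9 6 14 5 0 12 8 3 13

Derivation:
Char counts: '$':1, 'P':1, 'T':1, 'b':1, 'd':1, 'e':1, 'g':1, 'h':2, 'i':1, 'n':1, 'o':3, 'r':1
C (first-col start): C('$')=0, C('P')=1, C('T')=2, C('b')=3, C('d')=4, C('e')=5, C('g')=6, C('h')=7, C('i')=9, C('n')=10, C('o')=11, C('r')=14
L[0]='T': occ=0, LF[0]=C('T')+0=2+0=2
L[1]='d': occ=0, LF[1]=C('d')+0=4+0=4
L[2]='P': occ=0, LF[2]=C('P')+0=1+0=1
L[3]='h': occ=0, LF[3]=C('h')+0=7+0=7
L[4]='o': occ=0, LF[4]=C('o')+0=11+0=11
L[5]='n': occ=0, LF[5]=C('n')+0=10+0=10
L[6]='i': occ=0, LF[6]=C('i')+0=9+0=9
L[7]='g': occ=0, LF[7]=C('g')+0=6+0=6
L[8]='r': occ=0, LF[8]=C('r')+0=14+0=14
L[9]='e': occ=0, LF[9]=C('e')+0=5+0=5
L[10]='$': occ=0, LF[10]=C('$')+0=0+0=0
L[11]='o': occ=1, LF[11]=C('o')+1=11+1=12
L[12]='h': occ=1, LF[12]=C('h')+1=7+1=8
L[13]='b': occ=0, LF[13]=C('b')+0=3+0=3
L[14]='o': occ=2, LF[14]=C('o')+2=11+2=13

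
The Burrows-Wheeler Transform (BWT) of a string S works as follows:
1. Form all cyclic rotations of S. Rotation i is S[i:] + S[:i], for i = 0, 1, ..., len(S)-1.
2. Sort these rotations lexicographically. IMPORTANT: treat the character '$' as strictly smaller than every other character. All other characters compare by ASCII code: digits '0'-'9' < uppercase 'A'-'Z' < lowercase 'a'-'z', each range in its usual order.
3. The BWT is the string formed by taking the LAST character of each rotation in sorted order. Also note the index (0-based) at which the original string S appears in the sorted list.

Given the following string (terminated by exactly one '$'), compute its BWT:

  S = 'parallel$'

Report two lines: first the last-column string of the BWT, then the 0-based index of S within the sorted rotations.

All 9 rotations (rotation i = S[i:]+S[:i]):
  rot[0] = parallel$
  rot[1] = arallel$p
  rot[2] = rallel$pa
  rot[3] = allel$par
  rot[4] = llel$para
  rot[5] = lel$paral
  rot[6] = el$parall
  rot[7] = l$paralle
  rot[8] = $parallel
Sorted (with $ < everything):
  sorted[0] = $parallel  (last char: 'l')
  sorted[1] = allel$par  (last char: 'r')
  sorted[2] = arallel$p  (last char: 'p')
  sorted[3] = el$parall  (last char: 'l')
  sorted[4] = l$paralle  (last char: 'e')
  sorted[5] = lel$paral  (last char: 'l')
  sorted[6] = llel$para  (last char: 'a')
  sorted[7] = parallel$  (last char: '$')
  sorted[8] = rallel$pa  (last char: 'a')
Last column: lrplela$a
Original string S is at sorted index 7

Answer: lrplela$a
7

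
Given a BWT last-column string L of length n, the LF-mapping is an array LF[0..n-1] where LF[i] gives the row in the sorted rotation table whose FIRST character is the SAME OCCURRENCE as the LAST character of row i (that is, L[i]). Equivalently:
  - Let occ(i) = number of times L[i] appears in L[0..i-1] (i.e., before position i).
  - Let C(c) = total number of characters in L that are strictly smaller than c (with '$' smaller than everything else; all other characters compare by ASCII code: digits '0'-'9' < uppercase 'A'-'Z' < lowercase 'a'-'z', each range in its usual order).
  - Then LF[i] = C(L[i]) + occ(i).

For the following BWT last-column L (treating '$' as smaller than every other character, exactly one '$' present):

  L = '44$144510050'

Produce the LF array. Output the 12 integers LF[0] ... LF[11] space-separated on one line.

Char counts: '$':1, '0':3, '1':2, '4':4, '5':2
C (first-col start): C('$')=0, C('0')=1, C('1')=4, C('4')=6, C('5')=10
L[0]='4': occ=0, LF[0]=C('4')+0=6+0=6
L[1]='4': occ=1, LF[1]=C('4')+1=6+1=7
L[2]='$': occ=0, LF[2]=C('$')+0=0+0=0
L[3]='1': occ=0, LF[3]=C('1')+0=4+0=4
L[4]='4': occ=2, LF[4]=C('4')+2=6+2=8
L[5]='4': occ=3, LF[5]=C('4')+3=6+3=9
L[6]='5': occ=0, LF[6]=C('5')+0=10+0=10
L[7]='1': occ=1, LF[7]=C('1')+1=4+1=5
L[8]='0': occ=0, LF[8]=C('0')+0=1+0=1
L[9]='0': occ=1, LF[9]=C('0')+1=1+1=2
L[10]='5': occ=1, LF[10]=C('5')+1=10+1=11
L[11]='0': occ=2, LF[11]=C('0')+2=1+2=3

Answer: 6 7 0 4 8 9 10 5 1 2 11 3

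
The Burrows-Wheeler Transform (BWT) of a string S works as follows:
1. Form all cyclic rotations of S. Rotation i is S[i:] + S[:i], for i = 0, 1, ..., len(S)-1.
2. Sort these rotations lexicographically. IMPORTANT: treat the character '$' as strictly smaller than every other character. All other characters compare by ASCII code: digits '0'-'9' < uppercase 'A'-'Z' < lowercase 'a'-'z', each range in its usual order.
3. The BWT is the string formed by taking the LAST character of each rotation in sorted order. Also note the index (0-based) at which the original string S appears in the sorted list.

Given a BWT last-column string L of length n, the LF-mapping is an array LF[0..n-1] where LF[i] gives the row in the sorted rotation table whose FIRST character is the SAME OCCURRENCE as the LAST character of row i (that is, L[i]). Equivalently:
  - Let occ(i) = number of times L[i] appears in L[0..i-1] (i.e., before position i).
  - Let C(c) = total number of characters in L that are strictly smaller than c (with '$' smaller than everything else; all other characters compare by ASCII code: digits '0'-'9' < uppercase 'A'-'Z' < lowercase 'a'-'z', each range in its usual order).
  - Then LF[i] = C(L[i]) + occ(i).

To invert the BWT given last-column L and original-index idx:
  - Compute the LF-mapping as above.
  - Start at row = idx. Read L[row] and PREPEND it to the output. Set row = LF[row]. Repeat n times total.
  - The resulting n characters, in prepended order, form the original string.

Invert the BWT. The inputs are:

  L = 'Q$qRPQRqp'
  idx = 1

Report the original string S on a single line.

LF mapping: 2 0 7 4 1 3 5 8 6
Walk LF starting at row 1, prepending L[row]:
  step 1: row=1, L[1]='$', prepend. Next row=LF[1]=0
  step 2: row=0, L[0]='Q', prepend. Next row=LF[0]=2
  step 3: row=2, L[2]='q', prepend. Next row=LF[2]=7
  step 4: row=7, L[7]='q', prepend. Next row=LF[7]=8
  step 5: row=8, L[8]='p', prepend. Next row=LF[8]=6
  step 6: row=6, L[6]='R', prepend. Next row=LF[6]=5
  step 7: row=5, L[5]='Q', prepend. Next row=LF[5]=3
  step 8: row=3, L[3]='R', prepend. Next row=LF[3]=4
  step 9: row=4, L[4]='P', prepend. Next row=LF[4]=1
Reversed output: PRQRpqqQ$

Answer: PRQRpqqQ$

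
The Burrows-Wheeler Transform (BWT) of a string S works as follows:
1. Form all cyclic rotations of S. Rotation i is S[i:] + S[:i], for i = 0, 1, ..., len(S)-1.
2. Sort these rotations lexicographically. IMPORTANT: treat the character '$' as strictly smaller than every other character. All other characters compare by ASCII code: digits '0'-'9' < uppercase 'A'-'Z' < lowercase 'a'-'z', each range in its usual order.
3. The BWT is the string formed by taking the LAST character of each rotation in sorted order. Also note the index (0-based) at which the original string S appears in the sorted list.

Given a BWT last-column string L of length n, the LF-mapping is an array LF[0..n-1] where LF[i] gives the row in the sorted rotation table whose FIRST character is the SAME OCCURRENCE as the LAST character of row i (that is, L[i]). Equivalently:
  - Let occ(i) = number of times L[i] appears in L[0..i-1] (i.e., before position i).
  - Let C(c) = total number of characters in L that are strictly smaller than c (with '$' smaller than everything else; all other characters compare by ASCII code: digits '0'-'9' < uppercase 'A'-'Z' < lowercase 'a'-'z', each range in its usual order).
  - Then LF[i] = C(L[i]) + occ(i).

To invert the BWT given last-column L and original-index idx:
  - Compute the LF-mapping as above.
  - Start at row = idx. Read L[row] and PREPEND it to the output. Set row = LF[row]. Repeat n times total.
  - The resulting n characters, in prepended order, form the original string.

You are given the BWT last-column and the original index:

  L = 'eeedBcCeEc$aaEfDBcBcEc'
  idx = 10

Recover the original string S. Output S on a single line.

Answer: acacDcfceBdBeBCEEeEce$

Derivation:
LF mapping: 17 18 19 16 1 11 4 20 6 12 0 9 10 7 21 5 2 13 3 14 8 15
Walk LF starting at row 10, prepending L[row]:
  step 1: row=10, L[10]='$', prepend. Next row=LF[10]=0
  step 2: row=0, L[0]='e', prepend. Next row=LF[0]=17
  step 3: row=17, L[17]='c', prepend. Next row=LF[17]=13
  step 4: row=13, L[13]='E', prepend. Next row=LF[13]=7
  step 5: row=7, L[7]='e', prepend. Next row=LF[7]=20
  step 6: row=20, L[20]='E', prepend. Next row=LF[20]=8
  step 7: row=8, L[8]='E', prepend. Next row=LF[8]=6
  step 8: row=6, L[6]='C', prepend. Next row=LF[6]=4
  step 9: row=4, L[4]='B', prepend. Next row=LF[4]=1
  step 10: row=1, L[1]='e', prepend. Next row=LF[1]=18
  step 11: row=18, L[18]='B', prepend. Next row=LF[18]=3
  step 12: row=3, L[3]='d', prepend. Next row=LF[3]=16
  step 13: row=16, L[16]='B', prepend. Next row=LF[16]=2
  step 14: row=2, L[2]='e', prepend. Next row=LF[2]=19
  step 15: row=19, L[19]='c', prepend. Next row=LF[19]=14
  step 16: row=14, L[14]='f', prepend. Next row=LF[14]=21
  step 17: row=21, L[21]='c', prepend. Next row=LF[21]=15
  step 18: row=15, L[15]='D', prepend. Next row=LF[15]=5
  step 19: row=5, L[5]='c', prepend. Next row=LF[5]=11
  step 20: row=11, L[11]='a', prepend. Next row=LF[11]=9
  step 21: row=9, L[9]='c', prepend. Next row=LF[9]=12
  step 22: row=12, L[12]='a', prepend. Next row=LF[12]=10
Reversed output: acacDcfceBdBeBCEEeEce$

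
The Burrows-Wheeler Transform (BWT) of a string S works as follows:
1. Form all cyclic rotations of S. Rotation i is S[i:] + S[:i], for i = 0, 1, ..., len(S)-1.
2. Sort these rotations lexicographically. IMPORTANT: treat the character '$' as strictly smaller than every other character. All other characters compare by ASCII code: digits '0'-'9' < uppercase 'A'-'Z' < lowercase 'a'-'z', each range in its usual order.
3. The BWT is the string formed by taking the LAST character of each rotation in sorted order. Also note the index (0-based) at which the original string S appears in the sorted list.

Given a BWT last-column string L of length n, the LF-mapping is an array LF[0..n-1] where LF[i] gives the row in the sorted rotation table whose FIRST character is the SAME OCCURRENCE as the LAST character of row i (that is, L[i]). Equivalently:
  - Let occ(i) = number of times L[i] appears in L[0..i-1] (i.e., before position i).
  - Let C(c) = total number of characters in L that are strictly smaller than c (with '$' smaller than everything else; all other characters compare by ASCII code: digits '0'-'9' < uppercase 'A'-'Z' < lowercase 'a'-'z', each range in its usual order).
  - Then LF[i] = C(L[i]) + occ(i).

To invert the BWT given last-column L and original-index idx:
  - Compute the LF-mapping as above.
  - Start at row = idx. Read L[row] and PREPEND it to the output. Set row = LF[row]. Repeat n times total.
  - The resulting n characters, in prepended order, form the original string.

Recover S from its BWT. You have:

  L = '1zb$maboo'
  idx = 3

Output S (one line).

LF mapping: 1 8 3 0 5 2 4 6 7
Walk LF starting at row 3, prepending L[row]:
  step 1: row=3, L[3]='$', prepend. Next row=LF[3]=0
  step 2: row=0, L[0]='1', prepend. Next row=LF[0]=1
  step 3: row=1, L[1]='z', prepend. Next row=LF[1]=8
  step 4: row=8, L[8]='o', prepend. Next row=LF[8]=7
  step 5: row=7, L[7]='o', prepend. Next row=LF[7]=6
  step 6: row=6, L[6]='b', prepend. Next row=LF[6]=4
  step 7: row=4, L[4]='m', prepend. Next row=LF[4]=5
  step 8: row=5, L[5]='a', prepend. Next row=LF[5]=2
  step 9: row=2, L[2]='b', prepend. Next row=LF[2]=3
Reversed output: bambooz1$

Answer: bambooz1$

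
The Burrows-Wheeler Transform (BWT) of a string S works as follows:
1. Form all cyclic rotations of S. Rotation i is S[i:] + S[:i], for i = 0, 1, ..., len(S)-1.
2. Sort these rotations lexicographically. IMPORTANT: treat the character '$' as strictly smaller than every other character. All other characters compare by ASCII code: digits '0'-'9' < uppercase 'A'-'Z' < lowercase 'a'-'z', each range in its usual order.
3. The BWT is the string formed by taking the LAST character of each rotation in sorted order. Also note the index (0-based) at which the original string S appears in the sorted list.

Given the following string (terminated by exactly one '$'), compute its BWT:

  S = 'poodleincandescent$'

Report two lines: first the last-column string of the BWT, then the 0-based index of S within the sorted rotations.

Answer: tcnsnolcdediaeop$en
16

Derivation:
All 19 rotations (rotation i = S[i:]+S[:i]):
  rot[0] = poodleincandescent$
  rot[1] = oodleincandescent$p
  rot[2] = odleincandescent$po
  rot[3] = dleincandescent$poo
  rot[4] = leincandescent$pood
  rot[5] = eincandescent$poodl
  rot[6] = incandescent$poodle
  rot[7] = ncandescent$poodlei
  rot[8] = candescent$poodlein
  rot[9] = andescent$poodleinc
  rot[10] = ndescent$poodleinca
  rot[11] = descent$poodleincan
  rot[12] = escent$poodleincand
  rot[13] = scent$poodleincande
  rot[14] = cent$poodleincandes
  rot[15] = ent$poodleincandesc
  rot[16] = nt$poodleincandesce
  rot[17] = t$poodleincandescen
  rot[18] = $poodleincandescent
Sorted (with $ < everything):
  sorted[0] = $poodleincandescent  (last char: 't')
  sorted[1] = andescent$poodleinc  (last char: 'c')
  sorted[2] = candescent$poodlein  (last char: 'n')
  sorted[3] = cent$poodleincandes  (last char: 's')
  sorted[4] = descent$poodleincan  (last char: 'n')
  sorted[5] = dleincandescent$poo  (last char: 'o')
  sorted[6] = eincandescent$poodl  (last char: 'l')
  sorted[7] = ent$poodleincandesc  (last char: 'c')
  sorted[8] = escent$poodleincand  (last char: 'd')
  sorted[9] = incandescent$poodle  (last char: 'e')
  sorted[10] = leincandescent$pood  (last char: 'd')
  sorted[11] = ncandescent$poodlei  (last char: 'i')
  sorted[12] = ndescent$poodleinca  (last char: 'a')
  sorted[13] = nt$poodleincandesce  (last char: 'e')
  sorted[14] = odleincandescent$po  (last char: 'o')
  sorted[15] = oodleincandescent$p  (last char: 'p')
  sorted[16] = poodleincandescent$  (last char: '$')
  sorted[17] = scent$poodleincande  (last char: 'e')
  sorted[18] = t$poodleincandescen  (last char: 'n')
Last column: tcnsnolcdediaeop$en
Original string S is at sorted index 16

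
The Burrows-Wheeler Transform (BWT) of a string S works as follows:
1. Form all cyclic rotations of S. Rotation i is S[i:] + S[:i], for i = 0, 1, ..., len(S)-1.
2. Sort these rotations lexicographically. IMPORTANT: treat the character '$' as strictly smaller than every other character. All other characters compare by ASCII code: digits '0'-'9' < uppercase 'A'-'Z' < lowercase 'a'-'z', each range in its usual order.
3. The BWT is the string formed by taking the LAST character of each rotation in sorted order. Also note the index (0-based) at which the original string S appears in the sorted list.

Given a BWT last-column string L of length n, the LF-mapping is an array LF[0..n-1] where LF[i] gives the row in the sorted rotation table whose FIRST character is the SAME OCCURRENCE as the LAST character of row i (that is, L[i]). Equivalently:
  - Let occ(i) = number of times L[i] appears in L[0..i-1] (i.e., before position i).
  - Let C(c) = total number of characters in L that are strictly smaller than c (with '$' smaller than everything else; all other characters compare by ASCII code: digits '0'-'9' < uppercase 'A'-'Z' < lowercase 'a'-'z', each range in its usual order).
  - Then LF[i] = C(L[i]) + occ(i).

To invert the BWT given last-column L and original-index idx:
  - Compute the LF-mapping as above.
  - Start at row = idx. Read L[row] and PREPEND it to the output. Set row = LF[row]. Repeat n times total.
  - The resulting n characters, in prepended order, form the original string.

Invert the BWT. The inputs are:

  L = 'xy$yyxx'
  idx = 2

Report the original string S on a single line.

LF mapping: 1 4 0 5 6 2 3
Walk LF starting at row 2, prepending L[row]:
  step 1: row=2, L[2]='$', prepend. Next row=LF[2]=0
  step 2: row=0, L[0]='x', prepend. Next row=LF[0]=1
  step 3: row=1, L[1]='y', prepend. Next row=LF[1]=4
  step 4: row=4, L[4]='y', prepend. Next row=LF[4]=6
  step 5: row=6, L[6]='x', prepend. Next row=LF[6]=3
  step 6: row=3, L[3]='y', prepend. Next row=LF[3]=5
  step 7: row=5, L[5]='x', prepend. Next row=LF[5]=2
Reversed output: xyxyyx$

Answer: xyxyyx$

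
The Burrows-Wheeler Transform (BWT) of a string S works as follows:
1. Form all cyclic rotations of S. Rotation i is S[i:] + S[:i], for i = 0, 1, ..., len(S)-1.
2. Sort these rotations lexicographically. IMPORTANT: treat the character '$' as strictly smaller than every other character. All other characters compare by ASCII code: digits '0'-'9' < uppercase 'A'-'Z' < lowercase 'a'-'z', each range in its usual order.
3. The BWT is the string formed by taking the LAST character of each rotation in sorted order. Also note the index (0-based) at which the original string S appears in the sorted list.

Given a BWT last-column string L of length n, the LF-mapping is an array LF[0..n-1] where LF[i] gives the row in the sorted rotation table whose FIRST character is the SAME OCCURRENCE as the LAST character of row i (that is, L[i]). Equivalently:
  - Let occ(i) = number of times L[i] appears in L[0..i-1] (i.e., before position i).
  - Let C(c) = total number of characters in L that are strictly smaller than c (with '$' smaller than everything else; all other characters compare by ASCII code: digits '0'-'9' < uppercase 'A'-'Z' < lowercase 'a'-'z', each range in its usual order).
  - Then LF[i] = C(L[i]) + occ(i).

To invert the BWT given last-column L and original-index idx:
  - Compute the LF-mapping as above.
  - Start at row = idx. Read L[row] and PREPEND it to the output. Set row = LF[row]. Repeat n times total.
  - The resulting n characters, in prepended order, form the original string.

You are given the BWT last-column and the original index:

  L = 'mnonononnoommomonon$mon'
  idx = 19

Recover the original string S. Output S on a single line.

LF mapping: 1 6 14 7 15 8 16 9 10 17 18 2 3 19 4 20 11 21 12 0 5 22 13
Walk LF starting at row 19, prepending L[row]:
  step 1: row=19, L[19]='$', prepend. Next row=LF[19]=0
  step 2: row=0, L[0]='m', prepend. Next row=LF[0]=1
  step 3: row=1, L[1]='n', prepend. Next row=LF[1]=6
  step 4: row=6, L[6]='o', prepend. Next row=LF[6]=16
  step 5: row=16, L[16]='n', prepend. Next row=LF[16]=11
  step 6: row=11, L[11]='m', prepend. Next row=LF[11]=2
  step 7: row=2, L[2]='o', prepend. Next row=LF[2]=14
  step 8: row=14, L[14]='m', prepend. Next row=LF[14]=4
  step 9: row=4, L[4]='o', prepend. Next row=LF[4]=15
  step 10: row=15, L[15]='o', prepend. Next row=LF[15]=20
  step 11: row=20, L[20]='m', prepend. Next row=LF[20]=5
  step 12: row=5, L[5]='n', prepend. Next row=LF[5]=8
  step 13: row=8, L[8]='n', prepend. Next row=LF[8]=10
  step 14: row=10, L[10]='o', prepend. Next row=LF[10]=18
  step 15: row=18, L[18]='n', prepend. Next row=LF[18]=12
  step 16: row=12, L[12]='m', prepend. Next row=LF[12]=3
  step 17: row=3, L[3]='n', prepend. Next row=LF[3]=7
  step 18: row=7, L[7]='n', prepend. Next row=LF[7]=9
  step 19: row=9, L[9]='o', prepend. Next row=LF[9]=17
  step 20: row=17, L[17]='o', prepend. Next row=LF[17]=21
  step 21: row=21, L[21]='o', prepend. Next row=LF[21]=22
  step 22: row=22, L[22]='n', prepend. Next row=LF[22]=13
  step 23: row=13, L[13]='o', prepend. Next row=LF[13]=19
Reversed output: onooonnmnonnmoomomnonm$

Answer: onooonnmnonnmoomomnonm$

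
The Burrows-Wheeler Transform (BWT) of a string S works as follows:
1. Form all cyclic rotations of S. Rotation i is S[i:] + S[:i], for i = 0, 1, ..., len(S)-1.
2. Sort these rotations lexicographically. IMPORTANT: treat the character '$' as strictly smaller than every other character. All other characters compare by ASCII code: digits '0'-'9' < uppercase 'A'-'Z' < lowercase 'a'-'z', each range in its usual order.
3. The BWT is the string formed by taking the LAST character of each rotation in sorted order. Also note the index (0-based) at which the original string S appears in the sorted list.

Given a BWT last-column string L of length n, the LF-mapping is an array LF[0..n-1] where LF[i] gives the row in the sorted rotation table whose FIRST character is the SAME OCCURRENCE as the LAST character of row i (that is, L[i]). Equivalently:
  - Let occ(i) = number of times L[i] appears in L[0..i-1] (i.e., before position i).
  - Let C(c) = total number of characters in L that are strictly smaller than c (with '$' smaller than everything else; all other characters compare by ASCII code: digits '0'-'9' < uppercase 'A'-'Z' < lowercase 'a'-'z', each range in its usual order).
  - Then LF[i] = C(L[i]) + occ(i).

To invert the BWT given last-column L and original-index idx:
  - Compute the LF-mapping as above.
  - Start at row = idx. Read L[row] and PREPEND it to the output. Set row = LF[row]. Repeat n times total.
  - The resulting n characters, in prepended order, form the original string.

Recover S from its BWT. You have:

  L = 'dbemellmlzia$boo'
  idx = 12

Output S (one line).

Answer: millebamboozled$

Derivation:
LF mapping: 4 2 5 11 6 8 9 12 10 15 7 1 0 3 13 14
Walk LF starting at row 12, prepending L[row]:
  step 1: row=12, L[12]='$', prepend. Next row=LF[12]=0
  step 2: row=0, L[0]='d', prepend. Next row=LF[0]=4
  step 3: row=4, L[4]='e', prepend. Next row=LF[4]=6
  step 4: row=6, L[6]='l', prepend. Next row=LF[6]=9
  step 5: row=9, L[9]='z', prepend. Next row=LF[9]=15
  step 6: row=15, L[15]='o', prepend. Next row=LF[15]=14
  step 7: row=14, L[14]='o', prepend. Next row=LF[14]=13
  step 8: row=13, L[13]='b', prepend. Next row=LF[13]=3
  step 9: row=3, L[3]='m', prepend. Next row=LF[3]=11
  step 10: row=11, L[11]='a', prepend. Next row=LF[11]=1
  step 11: row=1, L[1]='b', prepend. Next row=LF[1]=2
  step 12: row=2, L[2]='e', prepend. Next row=LF[2]=5
  step 13: row=5, L[5]='l', prepend. Next row=LF[5]=8
  step 14: row=8, L[8]='l', prepend. Next row=LF[8]=10
  step 15: row=10, L[10]='i', prepend. Next row=LF[10]=7
  step 16: row=7, L[7]='m', prepend. Next row=LF[7]=12
Reversed output: millebamboozled$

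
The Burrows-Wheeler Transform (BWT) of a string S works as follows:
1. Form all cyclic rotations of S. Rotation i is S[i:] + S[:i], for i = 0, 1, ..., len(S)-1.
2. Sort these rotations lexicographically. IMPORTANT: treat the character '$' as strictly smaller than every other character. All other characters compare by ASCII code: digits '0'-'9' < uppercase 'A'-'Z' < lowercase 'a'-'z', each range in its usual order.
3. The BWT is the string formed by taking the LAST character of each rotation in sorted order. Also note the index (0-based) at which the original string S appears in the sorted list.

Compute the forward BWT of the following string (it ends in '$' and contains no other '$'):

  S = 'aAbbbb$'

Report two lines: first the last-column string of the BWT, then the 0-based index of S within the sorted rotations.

Answer: ba$bbbA
2

Derivation:
All 7 rotations (rotation i = S[i:]+S[:i]):
  rot[0] = aAbbbb$
  rot[1] = Abbbb$a
  rot[2] = bbbb$aA
  rot[3] = bbb$aAb
  rot[4] = bb$aAbb
  rot[5] = b$aAbbb
  rot[6] = $aAbbbb
Sorted (with $ < everything):
  sorted[0] = $aAbbbb  (last char: 'b')
  sorted[1] = Abbbb$a  (last char: 'a')
  sorted[2] = aAbbbb$  (last char: '$')
  sorted[3] = b$aAbbb  (last char: 'b')
  sorted[4] = bb$aAbb  (last char: 'b')
  sorted[5] = bbb$aAb  (last char: 'b')
  sorted[6] = bbbb$aA  (last char: 'A')
Last column: ba$bbbA
Original string S is at sorted index 2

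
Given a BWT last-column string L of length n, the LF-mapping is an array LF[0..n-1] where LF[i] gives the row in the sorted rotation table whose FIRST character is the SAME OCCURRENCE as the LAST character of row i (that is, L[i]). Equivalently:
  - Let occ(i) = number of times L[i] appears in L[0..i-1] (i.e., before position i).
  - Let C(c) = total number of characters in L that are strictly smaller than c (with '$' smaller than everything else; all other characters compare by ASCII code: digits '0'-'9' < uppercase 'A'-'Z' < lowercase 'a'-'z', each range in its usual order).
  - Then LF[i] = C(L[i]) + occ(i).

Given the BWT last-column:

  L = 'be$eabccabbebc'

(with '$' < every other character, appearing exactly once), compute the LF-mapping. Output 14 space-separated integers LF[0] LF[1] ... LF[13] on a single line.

Answer: 3 11 0 12 1 4 8 9 2 5 6 13 7 10

Derivation:
Char counts: '$':1, 'a':2, 'b':5, 'c':3, 'e':3
C (first-col start): C('$')=0, C('a')=1, C('b')=3, C('c')=8, C('e')=11
L[0]='b': occ=0, LF[0]=C('b')+0=3+0=3
L[1]='e': occ=0, LF[1]=C('e')+0=11+0=11
L[2]='$': occ=0, LF[2]=C('$')+0=0+0=0
L[3]='e': occ=1, LF[3]=C('e')+1=11+1=12
L[4]='a': occ=0, LF[4]=C('a')+0=1+0=1
L[5]='b': occ=1, LF[5]=C('b')+1=3+1=4
L[6]='c': occ=0, LF[6]=C('c')+0=8+0=8
L[7]='c': occ=1, LF[7]=C('c')+1=8+1=9
L[8]='a': occ=1, LF[8]=C('a')+1=1+1=2
L[9]='b': occ=2, LF[9]=C('b')+2=3+2=5
L[10]='b': occ=3, LF[10]=C('b')+3=3+3=6
L[11]='e': occ=2, LF[11]=C('e')+2=11+2=13
L[12]='b': occ=4, LF[12]=C('b')+4=3+4=7
L[13]='c': occ=2, LF[13]=C('c')+2=8+2=10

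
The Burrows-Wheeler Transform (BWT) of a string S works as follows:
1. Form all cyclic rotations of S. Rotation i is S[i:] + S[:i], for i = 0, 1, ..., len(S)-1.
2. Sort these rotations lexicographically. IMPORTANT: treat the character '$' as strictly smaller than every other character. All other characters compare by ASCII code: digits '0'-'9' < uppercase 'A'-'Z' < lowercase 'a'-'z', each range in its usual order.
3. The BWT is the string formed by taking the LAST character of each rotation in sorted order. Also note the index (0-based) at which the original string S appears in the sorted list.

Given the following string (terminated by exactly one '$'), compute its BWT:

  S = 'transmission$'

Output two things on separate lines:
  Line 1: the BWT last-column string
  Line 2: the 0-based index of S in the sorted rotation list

Answer: nrsmsoaitsni$
12

Derivation:
All 13 rotations (rotation i = S[i:]+S[:i]):
  rot[0] = transmission$
  rot[1] = ransmission$t
  rot[2] = ansmission$tr
  rot[3] = nsmission$tra
  rot[4] = smission$tran
  rot[5] = mission$trans
  rot[6] = ission$transm
  rot[7] = ssion$transmi
  rot[8] = sion$transmis
  rot[9] = ion$transmiss
  rot[10] = on$transmissi
  rot[11] = n$transmissio
  rot[12] = $transmission
Sorted (with $ < everything):
  sorted[0] = $transmission  (last char: 'n')
  sorted[1] = ansmission$tr  (last char: 'r')
  sorted[2] = ion$transmiss  (last char: 's')
  sorted[3] = ission$transm  (last char: 'm')
  sorted[4] = mission$trans  (last char: 's')
  sorted[5] = n$transmissio  (last char: 'o')
  sorted[6] = nsmission$tra  (last char: 'a')
  sorted[7] = on$transmissi  (last char: 'i')
  sorted[8] = ransmission$t  (last char: 't')
  sorted[9] = sion$transmis  (last char: 's')
  sorted[10] = smission$tran  (last char: 'n')
  sorted[11] = ssion$transmi  (last char: 'i')
  sorted[12] = transmission$  (last char: '$')
Last column: nrsmsoaitsni$
Original string S is at sorted index 12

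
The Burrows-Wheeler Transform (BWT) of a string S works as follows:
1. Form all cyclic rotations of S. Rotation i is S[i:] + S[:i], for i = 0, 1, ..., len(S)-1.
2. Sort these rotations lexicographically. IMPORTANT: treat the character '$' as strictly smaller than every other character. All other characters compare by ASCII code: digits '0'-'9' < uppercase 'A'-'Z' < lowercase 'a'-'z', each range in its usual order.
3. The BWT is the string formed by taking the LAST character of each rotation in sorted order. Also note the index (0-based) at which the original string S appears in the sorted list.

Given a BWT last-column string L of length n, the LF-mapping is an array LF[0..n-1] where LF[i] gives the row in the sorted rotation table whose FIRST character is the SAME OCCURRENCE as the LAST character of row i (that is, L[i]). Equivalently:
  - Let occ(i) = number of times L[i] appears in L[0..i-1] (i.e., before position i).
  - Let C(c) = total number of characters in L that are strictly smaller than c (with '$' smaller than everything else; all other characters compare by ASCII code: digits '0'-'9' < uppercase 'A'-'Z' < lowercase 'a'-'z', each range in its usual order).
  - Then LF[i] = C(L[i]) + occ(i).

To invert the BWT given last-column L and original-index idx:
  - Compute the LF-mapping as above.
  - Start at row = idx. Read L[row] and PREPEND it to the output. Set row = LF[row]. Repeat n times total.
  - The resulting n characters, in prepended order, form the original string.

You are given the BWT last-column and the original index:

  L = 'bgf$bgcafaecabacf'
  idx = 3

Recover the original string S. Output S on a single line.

LF mapping: 5 15 12 0 6 16 8 1 13 2 11 9 3 7 4 10 14
Walk LF starting at row 3, prepending L[row]:
  step 1: row=3, L[3]='$', prepend. Next row=LF[3]=0
  step 2: row=0, L[0]='b', prepend. Next row=LF[0]=5
  step 3: row=5, L[5]='g', prepend. Next row=LF[5]=16
  step 4: row=16, L[16]='f', prepend. Next row=LF[16]=14
  step 5: row=14, L[14]='a', prepend. Next row=LF[14]=4
  step 6: row=4, L[4]='b', prepend. Next row=LF[4]=6
  step 7: row=6, L[6]='c', prepend. Next row=LF[6]=8
  step 8: row=8, L[8]='f', prepend. Next row=LF[8]=13
  step 9: row=13, L[13]='b', prepend. Next row=LF[13]=7
  step 10: row=7, L[7]='a', prepend. Next row=LF[7]=1
  step 11: row=1, L[1]='g', prepend. Next row=LF[1]=15
  step 12: row=15, L[15]='c', prepend. Next row=LF[15]=10
  step 13: row=10, L[10]='e', prepend. Next row=LF[10]=11
  step 14: row=11, L[11]='c', prepend. Next row=LF[11]=9
  step 15: row=9, L[9]='a', prepend. Next row=LF[9]=2
  step 16: row=2, L[2]='f', prepend. Next row=LF[2]=12
  step 17: row=12, L[12]='a', prepend. Next row=LF[12]=3
Reversed output: afacecgabfcbafgb$

Answer: afacecgabfcbafgb$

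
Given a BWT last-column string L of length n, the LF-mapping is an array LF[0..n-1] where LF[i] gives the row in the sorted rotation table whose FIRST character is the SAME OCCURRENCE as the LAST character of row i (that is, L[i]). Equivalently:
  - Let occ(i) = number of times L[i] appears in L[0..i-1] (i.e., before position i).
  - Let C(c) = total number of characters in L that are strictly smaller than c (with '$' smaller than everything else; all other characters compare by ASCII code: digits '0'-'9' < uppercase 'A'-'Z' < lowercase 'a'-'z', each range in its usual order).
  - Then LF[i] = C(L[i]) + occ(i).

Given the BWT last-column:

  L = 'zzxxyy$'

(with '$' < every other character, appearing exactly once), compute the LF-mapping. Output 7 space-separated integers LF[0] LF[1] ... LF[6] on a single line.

Char counts: '$':1, 'x':2, 'y':2, 'z':2
C (first-col start): C('$')=0, C('x')=1, C('y')=3, C('z')=5
L[0]='z': occ=0, LF[0]=C('z')+0=5+0=5
L[1]='z': occ=1, LF[1]=C('z')+1=5+1=6
L[2]='x': occ=0, LF[2]=C('x')+0=1+0=1
L[3]='x': occ=1, LF[3]=C('x')+1=1+1=2
L[4]='y': occ=0, LF[4]=C('y')+0=3+0=3
L[5]='y': occ=1, LF[5]=C('y')+1=3+1=4
L[6]='$': occ=0, LF[6]=C('$')+0=0+0=0

Answer: 5 6 1 2 3 4 0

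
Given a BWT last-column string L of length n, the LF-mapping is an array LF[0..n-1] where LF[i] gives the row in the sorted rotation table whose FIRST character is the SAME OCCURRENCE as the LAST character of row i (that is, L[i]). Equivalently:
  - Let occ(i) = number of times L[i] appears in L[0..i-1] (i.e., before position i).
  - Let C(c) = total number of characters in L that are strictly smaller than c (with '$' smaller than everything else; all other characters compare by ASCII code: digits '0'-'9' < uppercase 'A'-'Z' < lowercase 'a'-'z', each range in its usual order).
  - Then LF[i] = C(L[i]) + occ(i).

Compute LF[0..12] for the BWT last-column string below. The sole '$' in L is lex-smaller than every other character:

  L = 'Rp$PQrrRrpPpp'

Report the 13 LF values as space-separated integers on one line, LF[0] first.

Answer: 4 6 0 1 3 10 11 5 12 7 2 8 9

Derivation:
Char counts: '$':1, 'P':2, 'Q':1, 'R':2, 'p':4, 'r':3
C (first-col start): C('$')=0, C('P')=1, C('Q')=3, C('R')=4, C('p')=6, C('r')=10
L[0]='R': occ=0, LF[0]=C('R')+0=4+0=4
L[1]='p': occ=0, LF[1]=C('p')+0=6+0=6
L[2]='$': occ=0, LF[2]=C('$')+0=0+0=0
L[3]='P': occ=0, LF[3]=C('P')+0=1+0=1
L[4]='Q': occ=0, LF[4]=C('Q')+0=3+0=3
L[5]='r': occ=0, LF[5]=C('r')+0=10+0=10
L[6]='r': occ=1, LF[6]=C('r')+1=10+1=11
L[7]='R': occ=1, LF[7]=C('R')+1=4+1=5
L[8]='r': occ=2, LF[8]=C('r')+2=10+2=12
L[9]='p': occ=1, LF[9]=C('p')+1=6+1=7
L[10]='P': occ=1, LF[10]=C('P')+1=1+1=2
L[11]='p': occ=2, LF[11]=C('p')+2=6+2=8
L[12]='p': occ=3, LF[12]=C('p')+3=6+3=9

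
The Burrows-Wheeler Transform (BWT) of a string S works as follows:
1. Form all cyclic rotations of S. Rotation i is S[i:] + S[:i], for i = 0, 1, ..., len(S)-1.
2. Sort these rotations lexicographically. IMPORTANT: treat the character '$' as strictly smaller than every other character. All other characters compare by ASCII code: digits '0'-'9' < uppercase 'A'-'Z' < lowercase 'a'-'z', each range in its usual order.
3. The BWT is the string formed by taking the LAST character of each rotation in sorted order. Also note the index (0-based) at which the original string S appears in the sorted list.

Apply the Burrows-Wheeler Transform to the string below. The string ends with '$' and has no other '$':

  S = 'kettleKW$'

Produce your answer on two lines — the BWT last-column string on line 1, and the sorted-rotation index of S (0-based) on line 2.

All 9 rotations (rotation i = S[i:]+S[:i]):
  rot[0] = kettleKW$
  rot[1] = ettleKW$k
  rot[2] = ttleKW$ke
  rot[3] = tleKW$ket
  rot[4] = leKW$kett
  rot[5] = eKW$kettl
  rot[6] = KW$kettle
  rot[7] = W$kettleK
  rot[8] = $kettleKW
Sorted (with $ < everything):
  sorted[0] = $kettleKW  (last char: 'W')
  sorted[1] = KW$kettle  (last char: 'e')
  sorted[2] = W$kettleK  (last char: 'K')
  sorted[3] = eKW$kettl  (last char: 'l')
  sorted[4] = ettleKW$k  (last char: 'k')
  sorted[5] = kettleKW$  (last char: '$')
  sorted[6] = leKW$kett  (last char: 't')
  sorted[7] = tleKW$ket  (last char: 't')
  sorted[8] = ttleKW$ke  (last char: 'e')
Last column: WeKlk$tte
Original string S is at sorted index 5

Answer: WeKlk$tte
5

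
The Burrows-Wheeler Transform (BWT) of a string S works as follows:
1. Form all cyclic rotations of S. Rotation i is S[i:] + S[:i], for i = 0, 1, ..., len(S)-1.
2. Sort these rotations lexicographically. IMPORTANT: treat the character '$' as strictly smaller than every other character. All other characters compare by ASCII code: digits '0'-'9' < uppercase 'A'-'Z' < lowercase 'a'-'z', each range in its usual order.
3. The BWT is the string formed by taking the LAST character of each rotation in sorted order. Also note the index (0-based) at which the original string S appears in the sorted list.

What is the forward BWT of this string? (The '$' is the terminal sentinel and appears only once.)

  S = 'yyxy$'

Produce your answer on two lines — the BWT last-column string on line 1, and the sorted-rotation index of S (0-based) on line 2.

All 5 rotations (rotation i = S[i:]+S[:i]):
  rot[0] = yyxy$
  rot[1] = yxy$y
  rot[2] = xy$yy
  rot[3] = y$yyx
  rot[4] = $yyxy
Sorted (with $ < everything):
  sorted[0] = $yyxy  (last char: 'y')
  sorted[1] = xy$yy  (last char: 'y')
  sorted[2] = y$yyx  (last char: 'x')
  sorted[3] = yxy$y  (last char: 'y')
  sorted[4] = yyxy$  (last char: '$')
Last column: yyxy$
Original string S is at sorted index 4

Answer: yyxy$
4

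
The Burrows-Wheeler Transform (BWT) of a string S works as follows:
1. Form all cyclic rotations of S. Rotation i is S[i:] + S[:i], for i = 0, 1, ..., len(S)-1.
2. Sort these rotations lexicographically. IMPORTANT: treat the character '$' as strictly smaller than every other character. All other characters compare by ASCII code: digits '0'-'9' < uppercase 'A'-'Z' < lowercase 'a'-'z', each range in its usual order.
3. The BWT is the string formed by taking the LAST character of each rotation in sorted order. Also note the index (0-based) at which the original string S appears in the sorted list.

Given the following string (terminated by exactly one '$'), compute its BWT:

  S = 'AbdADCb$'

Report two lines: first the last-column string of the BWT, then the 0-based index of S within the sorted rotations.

Answer: bd$DACAb
2

Derivation:
All 8 rotations (rotation i = S[i:]+S[:i]):
  rot[0] = AbdADCb$
  rot[1] = bdADCb$A
  rot[2] = dADCb$Ab
  rot[3] = ADCb$Abd
  rot[4] = DCb$AbdA
  rot[5] = Cb$AbdAD
  rot[6] = b$AbdADC
  rot[7] = $AbdADCb
Sorted (with $ < everything):
  sorted[0] = $AbdADCb  (last char: 'b')
  sorted[1] = ADCb$Abd  (last char: 'd')
  sorted[2] = AbdADCb$  (last char: '$')
  sorted[3] = Cb$AbdAD  (last char: 'D')
  sorted[4] = DCb$AbdA  (last char: 'A')
  sorted[5] = b$AbdADC  (last char: 'C')
  sorted[6] = bdADCb$A  (last char: 'A')
  sorted[7] = dADCb$Ab  (last char: 'b')
Last column: bd$DACAb
Original string S is at sorted index 2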